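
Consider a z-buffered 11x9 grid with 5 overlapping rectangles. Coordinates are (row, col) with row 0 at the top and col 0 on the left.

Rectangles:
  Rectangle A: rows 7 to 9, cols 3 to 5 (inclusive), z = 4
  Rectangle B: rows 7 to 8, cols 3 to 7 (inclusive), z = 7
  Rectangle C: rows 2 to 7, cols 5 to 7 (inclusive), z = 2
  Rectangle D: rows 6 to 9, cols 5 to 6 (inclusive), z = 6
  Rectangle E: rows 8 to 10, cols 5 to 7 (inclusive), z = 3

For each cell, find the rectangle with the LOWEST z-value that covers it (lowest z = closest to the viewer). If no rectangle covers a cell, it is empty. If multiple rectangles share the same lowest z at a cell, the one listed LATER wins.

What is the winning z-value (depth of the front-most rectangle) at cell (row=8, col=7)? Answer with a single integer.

Check cell (8,7):
  A: rows 7-9 cols 3-5 -> outside (col miss)
  B: rows 7-8 cols 3-7 z=7 -> covers; best now B (z=7)
  C: rows 2-7 cols 5-7 -> outside (row miss)
  D: rows 6-9 cols 5-6 -> outside (col miss)
  E: rows 8-10 cols 5-7 z=3 -> covers; best now E (z=3)
Winner: E at z=3

Answer: 3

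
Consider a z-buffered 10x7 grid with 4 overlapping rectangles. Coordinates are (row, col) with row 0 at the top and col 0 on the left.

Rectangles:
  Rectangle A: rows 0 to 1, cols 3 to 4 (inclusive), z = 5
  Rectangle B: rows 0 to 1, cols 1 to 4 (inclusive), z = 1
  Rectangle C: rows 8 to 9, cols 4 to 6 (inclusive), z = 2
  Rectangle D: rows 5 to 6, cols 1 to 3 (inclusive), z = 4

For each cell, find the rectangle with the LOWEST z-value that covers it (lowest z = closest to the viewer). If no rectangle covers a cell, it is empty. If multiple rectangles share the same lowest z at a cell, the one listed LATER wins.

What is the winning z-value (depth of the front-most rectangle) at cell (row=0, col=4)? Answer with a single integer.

Answer: 1

Derivation:
Check cell (0,4):
  A: rows 0-1 cols 3-4 z=5 -> covers; best now A (z=5)
  B: rows 0-1 cols 1-4 z=1 -> covers; best now B (z=1)
  C: rows 8-9 cols 4-6 -> outside (row miss)
  D: rows 5-6 cols 1-3 -> outside (row miss)
Winner: B at z=1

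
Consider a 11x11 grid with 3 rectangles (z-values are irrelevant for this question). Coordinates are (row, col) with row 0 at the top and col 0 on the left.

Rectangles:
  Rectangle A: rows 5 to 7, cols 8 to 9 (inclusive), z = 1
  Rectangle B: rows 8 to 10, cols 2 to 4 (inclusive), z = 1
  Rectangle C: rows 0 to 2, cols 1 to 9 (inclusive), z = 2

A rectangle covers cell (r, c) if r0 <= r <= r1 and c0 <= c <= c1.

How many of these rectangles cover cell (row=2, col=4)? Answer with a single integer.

Answer: 1

Derivation:
Check cell (2,4):
  A: rows 5-7 cols 8-9 -> outside (row miss)
  B: rows 8-10 cols 2-4 -> outside (row miss)
  C: rows 0-2 cols 1-9 -> covers
Count covering = 1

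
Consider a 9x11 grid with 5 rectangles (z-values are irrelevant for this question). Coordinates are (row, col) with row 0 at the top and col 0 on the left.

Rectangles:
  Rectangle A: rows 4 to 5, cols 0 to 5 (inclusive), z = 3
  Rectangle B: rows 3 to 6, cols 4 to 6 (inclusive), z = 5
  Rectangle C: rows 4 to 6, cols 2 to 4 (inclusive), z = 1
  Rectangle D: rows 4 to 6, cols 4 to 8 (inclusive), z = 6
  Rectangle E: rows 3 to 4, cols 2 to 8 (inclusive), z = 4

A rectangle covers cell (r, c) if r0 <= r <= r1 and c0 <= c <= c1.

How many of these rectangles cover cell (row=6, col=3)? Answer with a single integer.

Check cell (6,3):
  A: rows 4-5 cols 0-5 -> outside (row miss)
  B: rows 3-6 cols 4-6 -> outside (col miss)
  C: rows 4-6 cols 2-4 -> covers
  D: rows 4-6 cols 4-8 -> outside (col miss)
  E: rows 3-4 cols 2-8 -> outside (row miss)
Count covering = 1

Answer: 1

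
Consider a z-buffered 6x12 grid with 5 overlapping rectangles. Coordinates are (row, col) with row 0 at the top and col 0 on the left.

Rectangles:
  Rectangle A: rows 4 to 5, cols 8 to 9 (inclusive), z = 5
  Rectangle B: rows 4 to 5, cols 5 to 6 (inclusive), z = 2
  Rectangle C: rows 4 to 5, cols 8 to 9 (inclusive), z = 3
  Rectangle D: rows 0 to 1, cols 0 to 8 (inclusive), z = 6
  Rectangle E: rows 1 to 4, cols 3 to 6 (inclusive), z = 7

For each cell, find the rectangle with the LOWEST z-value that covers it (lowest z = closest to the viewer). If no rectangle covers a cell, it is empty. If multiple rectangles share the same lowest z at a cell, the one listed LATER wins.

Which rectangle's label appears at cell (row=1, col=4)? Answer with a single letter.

Check cell (1,4):
  A: rows 4-5 cols 8-9 -> outside (row miss)
  B: rows 4-5 cols 5-6 -> outside (row miss)
  C: rows 4-5 cols 8-9 -> outside (row miss)
  D: rows 0-1 cols 0-8 z=6 -> covers; best now D (z=6)
  E: rows 1-4 cols 3-6 z=7 -> covers; best now D (z=6)
Winner: D at z=6

Answer: D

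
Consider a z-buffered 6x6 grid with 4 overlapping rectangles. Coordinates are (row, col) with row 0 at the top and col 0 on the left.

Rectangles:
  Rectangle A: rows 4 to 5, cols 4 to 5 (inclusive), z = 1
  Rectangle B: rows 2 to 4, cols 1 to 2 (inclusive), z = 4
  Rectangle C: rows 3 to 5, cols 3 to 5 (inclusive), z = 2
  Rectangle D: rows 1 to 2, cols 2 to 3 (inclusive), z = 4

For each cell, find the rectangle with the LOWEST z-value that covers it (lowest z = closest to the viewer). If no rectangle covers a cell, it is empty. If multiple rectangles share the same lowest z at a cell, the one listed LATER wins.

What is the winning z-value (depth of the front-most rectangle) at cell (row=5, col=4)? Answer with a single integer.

Answer: 1

Derivation:
Check cell (5,4):
  A: rows 4-5 cols 4-5 z=1 -> covers; best now A (z=1)
  B: rows 2-4 cols 1-2 -> outside (row miss)
  C: rows 3-5 cols 3-5 z=2 -> covers; best now A (z=1)
  D: rows 1-2 cols 2-3 -> outside (row miss)
Winner: A at z=1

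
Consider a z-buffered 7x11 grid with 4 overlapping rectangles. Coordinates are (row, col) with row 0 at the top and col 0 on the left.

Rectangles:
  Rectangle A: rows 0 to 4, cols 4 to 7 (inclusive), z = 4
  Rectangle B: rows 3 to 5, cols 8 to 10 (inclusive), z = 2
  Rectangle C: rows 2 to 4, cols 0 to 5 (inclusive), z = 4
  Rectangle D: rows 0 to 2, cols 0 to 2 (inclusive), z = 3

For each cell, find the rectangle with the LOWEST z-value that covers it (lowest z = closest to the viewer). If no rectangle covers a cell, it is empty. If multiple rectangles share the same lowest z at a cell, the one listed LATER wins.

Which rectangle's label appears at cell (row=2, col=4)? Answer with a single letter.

Answer: C

Derivation:
Check cell (2,4):
  A: rows 0-4 cols 4-7 z=4 -> covers; best now A (z=4)
  B: rows 3-5 cols 8-10 -> outside (row miss)
  C: rows 2-4 cols 0-5 z=4 -> covers; best now C (z=4)
  D: rows 0-2 cols 0-2 -> outside (col miss)
Winner: C at z=4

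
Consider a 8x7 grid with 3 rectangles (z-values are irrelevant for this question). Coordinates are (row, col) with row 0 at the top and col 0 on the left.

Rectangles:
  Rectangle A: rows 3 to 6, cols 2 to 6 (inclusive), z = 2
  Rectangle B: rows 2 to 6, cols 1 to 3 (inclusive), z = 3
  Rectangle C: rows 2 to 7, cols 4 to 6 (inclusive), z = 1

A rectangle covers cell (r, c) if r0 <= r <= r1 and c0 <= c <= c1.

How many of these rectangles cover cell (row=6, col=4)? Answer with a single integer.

Check cell (6,4):
  A: rows 3-6 cols 2-6 -> covers
  B: rows 2-6 cols 1-3 -> outside (col miss)
  C: rows 2-7 cols 4-6 -> covers
Count covering = 2

Answer: 2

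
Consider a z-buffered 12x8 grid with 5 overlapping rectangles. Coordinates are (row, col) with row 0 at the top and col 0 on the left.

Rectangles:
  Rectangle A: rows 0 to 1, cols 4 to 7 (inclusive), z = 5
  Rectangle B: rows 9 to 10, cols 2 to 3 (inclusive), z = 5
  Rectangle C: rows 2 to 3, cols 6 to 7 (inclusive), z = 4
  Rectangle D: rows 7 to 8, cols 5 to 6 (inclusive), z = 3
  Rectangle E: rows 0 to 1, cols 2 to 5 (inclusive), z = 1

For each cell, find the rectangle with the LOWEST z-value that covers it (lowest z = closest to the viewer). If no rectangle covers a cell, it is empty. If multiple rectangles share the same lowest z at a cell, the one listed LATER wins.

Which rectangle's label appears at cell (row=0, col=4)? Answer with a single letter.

Answer: E

Derivation:
Check cell (0,4):
  A: rows 0-1 cols 4-7 z=5 -> covers; best now A (z=5)
  B: rows 9-10 cols 2-3 -> outside (row miss)
  C: rows 2-3 cols 6-7 -> outside (row miss)
  D: rows 7-8 cols 5-6 -> outside (row miss)
  E: rows 0-1 cols 2-5 z=1 -> covers; best now E (z=1)
Winner: E at z=1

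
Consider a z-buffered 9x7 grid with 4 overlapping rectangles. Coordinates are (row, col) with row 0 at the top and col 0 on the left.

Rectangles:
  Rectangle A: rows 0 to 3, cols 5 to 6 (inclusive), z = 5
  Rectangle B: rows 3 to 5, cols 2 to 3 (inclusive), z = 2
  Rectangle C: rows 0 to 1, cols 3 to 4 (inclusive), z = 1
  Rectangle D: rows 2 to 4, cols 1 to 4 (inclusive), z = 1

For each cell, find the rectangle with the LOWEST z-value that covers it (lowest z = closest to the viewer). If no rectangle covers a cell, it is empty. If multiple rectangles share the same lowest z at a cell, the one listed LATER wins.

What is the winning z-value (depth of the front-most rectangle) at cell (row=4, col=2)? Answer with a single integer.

Check cell (4,2):
  A: rows 0-3 cols 5-6 -> outside (row miss)
  B: rows 3-5 cols 2-3 z=2 -> covers; best now B (z=2)
  C: rows 0-1 cols 3-4 -> outside (row miss)
  D: rows 2-4 cols 1-4 z=1 -> covers; best now D (z=1)
Winner: D at z=1

Answer: 1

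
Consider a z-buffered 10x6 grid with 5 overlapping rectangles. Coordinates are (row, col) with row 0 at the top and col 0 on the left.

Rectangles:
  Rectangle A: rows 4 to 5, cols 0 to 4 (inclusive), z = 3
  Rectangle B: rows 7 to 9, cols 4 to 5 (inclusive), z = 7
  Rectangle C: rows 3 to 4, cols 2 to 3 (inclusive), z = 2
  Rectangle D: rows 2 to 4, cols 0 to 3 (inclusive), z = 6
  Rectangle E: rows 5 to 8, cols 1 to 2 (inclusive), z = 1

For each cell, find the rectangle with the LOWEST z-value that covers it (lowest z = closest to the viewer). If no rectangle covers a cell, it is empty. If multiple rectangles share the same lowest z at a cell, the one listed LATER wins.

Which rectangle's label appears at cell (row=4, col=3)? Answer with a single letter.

Answer: C

Derivation:
Check cell (4,3):
  A: rows 4-5 cols 0-4 z=3 -> covers; best now A (z=3)
  B: rows 7-9 cols 4-5 -> outside (row miss)
  C: rows 3-4 cols 2-3 z=2 -> covers; best now C (z=2)
  D: rows 2-4 cols 0-3 z=6 -> covers; best now C (z=2)
  E: rows 5-8 cols 1-2 -> outside (row miss)
Winner: C at z=2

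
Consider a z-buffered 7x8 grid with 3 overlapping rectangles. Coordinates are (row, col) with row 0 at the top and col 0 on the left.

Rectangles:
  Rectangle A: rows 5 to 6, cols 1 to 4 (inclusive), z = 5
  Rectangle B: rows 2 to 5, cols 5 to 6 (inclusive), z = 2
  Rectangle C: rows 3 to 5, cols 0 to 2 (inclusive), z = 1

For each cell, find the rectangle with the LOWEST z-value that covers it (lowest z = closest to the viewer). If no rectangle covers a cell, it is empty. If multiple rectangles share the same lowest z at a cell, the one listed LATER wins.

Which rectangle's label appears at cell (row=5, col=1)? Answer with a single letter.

Check cell (5,1):
  A: rows 5-6 cols 1-4 z=5 -> covers; best now A (z=5)
  B: rows 2-5 cols 5-6 -> outside (col miss)
  C: rows 3-5 cols 0-2 z=1 -> covers; best now C (z=1)
Winner: C at z=1

Answer: C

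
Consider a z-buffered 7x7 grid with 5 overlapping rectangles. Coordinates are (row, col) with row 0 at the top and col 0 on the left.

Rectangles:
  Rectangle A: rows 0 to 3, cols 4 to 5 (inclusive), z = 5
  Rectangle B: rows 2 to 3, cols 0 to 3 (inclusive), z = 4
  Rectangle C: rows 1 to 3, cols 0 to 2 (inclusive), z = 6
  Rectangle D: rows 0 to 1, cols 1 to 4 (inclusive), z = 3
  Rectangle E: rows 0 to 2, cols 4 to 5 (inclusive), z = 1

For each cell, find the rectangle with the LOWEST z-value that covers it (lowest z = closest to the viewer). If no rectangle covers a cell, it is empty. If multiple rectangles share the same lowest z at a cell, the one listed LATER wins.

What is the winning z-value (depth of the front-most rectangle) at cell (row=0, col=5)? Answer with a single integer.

Answer: 1

Derivation:
Check cell (0,5):
  A: rows 0-3 cols 4-5 z=5 -> covers; best now A (z=5)
  B: rows 2-3 cols 0-3 -> outside (row miss)
  C: rows 1-3 cols 0-2 -> outside (row miss)
  D: rows 0-1 cols 1-4 -> outside (col miss)
  E: rows 0-2 cols 4-5 z=1 -> covers; best now E (z=1)
Winner: E at z=1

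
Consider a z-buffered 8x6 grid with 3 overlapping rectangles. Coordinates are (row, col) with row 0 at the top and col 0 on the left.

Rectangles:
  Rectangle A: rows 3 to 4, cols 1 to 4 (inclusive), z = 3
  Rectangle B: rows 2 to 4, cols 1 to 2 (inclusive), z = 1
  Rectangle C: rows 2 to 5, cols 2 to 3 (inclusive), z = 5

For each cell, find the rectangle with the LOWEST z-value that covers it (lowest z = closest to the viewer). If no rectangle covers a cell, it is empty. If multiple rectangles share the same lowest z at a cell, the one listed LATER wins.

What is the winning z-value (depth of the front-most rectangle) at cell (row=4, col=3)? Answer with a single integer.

Answer: 3

Derivation:
Check cell (4,3):
  A: rows 3-4 cols 1-4 z=3 -> covers; best now A (z=3)
  B: rows 2-4 cols 1-2 -> outside (col miss)
  C: rows 2-5 cols 2-3 z=5 -> covers; best now A (z=3)
Winner: A at z=3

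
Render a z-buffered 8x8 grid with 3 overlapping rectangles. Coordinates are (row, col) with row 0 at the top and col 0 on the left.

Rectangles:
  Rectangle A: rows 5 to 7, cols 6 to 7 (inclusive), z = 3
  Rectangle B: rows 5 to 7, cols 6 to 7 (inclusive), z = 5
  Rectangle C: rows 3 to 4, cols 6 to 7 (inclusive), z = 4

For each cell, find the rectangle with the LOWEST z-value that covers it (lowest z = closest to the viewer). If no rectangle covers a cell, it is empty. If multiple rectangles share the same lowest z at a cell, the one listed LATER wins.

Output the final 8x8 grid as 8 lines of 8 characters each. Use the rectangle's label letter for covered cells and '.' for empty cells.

........
........
........
......CC
......CC
......AA
......AA
......AA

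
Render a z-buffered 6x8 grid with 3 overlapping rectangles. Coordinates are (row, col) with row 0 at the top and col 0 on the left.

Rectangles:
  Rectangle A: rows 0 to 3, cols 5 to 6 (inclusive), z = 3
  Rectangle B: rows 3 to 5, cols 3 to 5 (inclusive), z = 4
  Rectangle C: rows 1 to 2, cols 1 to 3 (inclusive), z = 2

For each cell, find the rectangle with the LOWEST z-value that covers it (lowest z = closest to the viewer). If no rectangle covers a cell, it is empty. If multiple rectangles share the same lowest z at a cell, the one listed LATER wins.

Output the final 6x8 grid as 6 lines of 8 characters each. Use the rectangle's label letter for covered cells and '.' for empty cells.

.....AA.
.CCC.AA.
.CCC.AA.
...BBAA.
...BBB..
...BBB..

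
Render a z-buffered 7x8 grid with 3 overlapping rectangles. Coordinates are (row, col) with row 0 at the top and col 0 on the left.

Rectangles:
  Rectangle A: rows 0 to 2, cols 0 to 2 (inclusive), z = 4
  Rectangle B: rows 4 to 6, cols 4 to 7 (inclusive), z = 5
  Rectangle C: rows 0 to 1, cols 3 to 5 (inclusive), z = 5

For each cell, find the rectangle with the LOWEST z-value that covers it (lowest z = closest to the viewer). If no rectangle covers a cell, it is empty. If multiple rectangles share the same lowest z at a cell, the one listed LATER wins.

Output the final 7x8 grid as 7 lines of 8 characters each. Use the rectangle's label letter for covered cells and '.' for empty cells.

AAACCC..
AAACCC..
AAA.....
........
....BBBB
....BBBB
....BBBB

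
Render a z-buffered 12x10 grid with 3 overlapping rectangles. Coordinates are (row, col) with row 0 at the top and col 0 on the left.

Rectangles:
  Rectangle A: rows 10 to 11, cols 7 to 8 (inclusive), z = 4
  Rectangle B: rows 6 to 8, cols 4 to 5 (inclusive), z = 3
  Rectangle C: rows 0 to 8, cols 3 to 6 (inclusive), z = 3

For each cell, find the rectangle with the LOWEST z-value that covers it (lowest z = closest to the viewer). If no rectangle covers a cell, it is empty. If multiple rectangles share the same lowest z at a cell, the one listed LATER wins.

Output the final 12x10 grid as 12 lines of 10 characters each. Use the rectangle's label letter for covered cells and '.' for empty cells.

...CCCC...
...CCCC...
...CCCC...
...CCCC...
...CCCC...
...CCCC...
...CCCC...
...CCCC...
...CCCC...
..........
.......AA.
.......AA.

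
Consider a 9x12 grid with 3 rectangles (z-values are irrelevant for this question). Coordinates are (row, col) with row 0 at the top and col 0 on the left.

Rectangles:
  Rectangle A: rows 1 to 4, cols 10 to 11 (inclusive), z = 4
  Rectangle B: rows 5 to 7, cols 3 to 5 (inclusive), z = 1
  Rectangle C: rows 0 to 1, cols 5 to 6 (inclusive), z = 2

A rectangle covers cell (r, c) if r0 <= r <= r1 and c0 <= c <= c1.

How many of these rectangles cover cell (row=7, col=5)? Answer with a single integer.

Check cell (7,5):
  A: rows 1-4 cols 10-11 -> outside (row miss)
  B: rows 5-7 cols 3-5 -> covers
  C: rows 0-1 cols 5-6 -> outside (row miss)
Count covering = 1

Answer: 1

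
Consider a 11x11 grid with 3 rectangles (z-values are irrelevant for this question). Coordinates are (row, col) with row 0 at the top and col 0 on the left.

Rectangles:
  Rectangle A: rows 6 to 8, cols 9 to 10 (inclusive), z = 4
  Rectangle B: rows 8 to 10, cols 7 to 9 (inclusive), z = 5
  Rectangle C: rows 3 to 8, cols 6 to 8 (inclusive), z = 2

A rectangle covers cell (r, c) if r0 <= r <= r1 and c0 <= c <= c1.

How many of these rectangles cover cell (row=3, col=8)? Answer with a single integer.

Answer: 1

Derivation:
Check cell (3,8):
  A: rows 6-8 cols 9-10 -> outside (row miss)
  B: rows 8-10 cols 7-9 -> outside (row miss)
  C: rows 3-8 cols 6-8 -> covers
Count covering = 1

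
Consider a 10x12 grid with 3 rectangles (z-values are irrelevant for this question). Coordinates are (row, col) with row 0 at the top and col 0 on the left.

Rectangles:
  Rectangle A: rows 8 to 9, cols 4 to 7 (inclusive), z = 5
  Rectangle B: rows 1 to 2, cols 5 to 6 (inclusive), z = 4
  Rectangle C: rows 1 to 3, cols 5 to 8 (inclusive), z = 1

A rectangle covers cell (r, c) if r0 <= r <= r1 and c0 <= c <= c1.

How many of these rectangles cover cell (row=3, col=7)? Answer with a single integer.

Check cell (3,7):
  A: rows 8-9 cols 4-7 -> outside (row miss)
  B: rows 1-2 cols 5-6 -> outside (row miss)
  C: rows 1-3 cols 5-8 -> covers
Count covering = 1

Answer: 1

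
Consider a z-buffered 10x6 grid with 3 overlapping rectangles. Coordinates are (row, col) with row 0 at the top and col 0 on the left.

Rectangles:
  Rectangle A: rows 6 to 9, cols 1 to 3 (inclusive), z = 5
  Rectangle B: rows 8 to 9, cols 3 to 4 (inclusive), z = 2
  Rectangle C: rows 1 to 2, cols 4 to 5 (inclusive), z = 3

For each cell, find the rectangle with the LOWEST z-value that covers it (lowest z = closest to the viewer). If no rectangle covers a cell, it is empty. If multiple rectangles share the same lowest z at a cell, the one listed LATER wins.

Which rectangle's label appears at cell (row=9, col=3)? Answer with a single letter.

Check cell (9,3):
  A: rows 6-9 cols 1-3 z=5 -> covers; best now A (z=5)
  B: rows 8-9 cols 3-4 z=2 -> covers; best now B (z=2)
  C: rows 1-2 cols 4-5 -> outside (row miss)
Winner: B at z=2

Answer: B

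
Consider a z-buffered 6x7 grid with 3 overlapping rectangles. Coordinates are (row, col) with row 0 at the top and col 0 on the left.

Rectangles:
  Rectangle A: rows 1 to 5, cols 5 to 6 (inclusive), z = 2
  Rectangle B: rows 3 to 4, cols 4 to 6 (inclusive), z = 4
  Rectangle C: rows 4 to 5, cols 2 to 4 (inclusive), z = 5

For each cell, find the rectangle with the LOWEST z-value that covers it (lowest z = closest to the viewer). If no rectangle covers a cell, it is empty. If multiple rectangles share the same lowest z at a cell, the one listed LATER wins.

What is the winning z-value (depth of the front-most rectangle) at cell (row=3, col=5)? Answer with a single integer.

Answer: 2

Derivation:
Check cell (3,5):
  A: rows 1-5 cols 5-6 z=2 -> covers; best now A (z=2)
  B: rows 3-4 cols 4-6 z=4 -> covers; best now A (z=2)
  C: rows 4-5 cols 2-4 -> outside (row miss)
Winner: A at z=2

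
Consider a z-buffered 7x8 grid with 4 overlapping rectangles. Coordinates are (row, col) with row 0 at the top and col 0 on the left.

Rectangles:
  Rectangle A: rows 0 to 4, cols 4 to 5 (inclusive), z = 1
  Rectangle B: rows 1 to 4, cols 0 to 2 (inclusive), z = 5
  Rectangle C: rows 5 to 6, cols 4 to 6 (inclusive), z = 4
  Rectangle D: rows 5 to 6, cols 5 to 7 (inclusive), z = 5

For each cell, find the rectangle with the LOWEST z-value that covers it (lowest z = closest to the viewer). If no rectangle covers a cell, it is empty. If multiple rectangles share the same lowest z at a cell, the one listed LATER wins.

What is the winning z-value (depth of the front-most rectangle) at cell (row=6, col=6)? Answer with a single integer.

Answer: 4

Derivation:
Check cell (6,6):
  A: rows 0-4 cols 4-5 -> outside (row miss)
  B: rows 1-4 cols 0-2 -> outside (row miss)
  C: rows 5-6 cols 4-6 z=4 -> covers; best now C (z=4)
  D: rows 5-6 cols 5-7 z=5 -> covers; best now C (z=4)
Winner: C at z=4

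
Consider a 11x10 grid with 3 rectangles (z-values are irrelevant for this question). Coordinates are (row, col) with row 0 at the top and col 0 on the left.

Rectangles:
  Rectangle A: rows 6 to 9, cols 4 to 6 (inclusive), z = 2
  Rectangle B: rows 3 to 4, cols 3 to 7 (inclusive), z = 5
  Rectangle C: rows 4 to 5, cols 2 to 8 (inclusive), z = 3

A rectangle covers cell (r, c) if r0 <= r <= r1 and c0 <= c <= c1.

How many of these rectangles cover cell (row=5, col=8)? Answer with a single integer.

Check cell (5,8):
  A: rows 6-9 cols 4-6 -> outside (row miss)
  B: rows 3-4 cols 3-7 -> outside (row miss)
  C: rows 4-5 cols 2-8 -> covers
Count covering = 1

Answer: 1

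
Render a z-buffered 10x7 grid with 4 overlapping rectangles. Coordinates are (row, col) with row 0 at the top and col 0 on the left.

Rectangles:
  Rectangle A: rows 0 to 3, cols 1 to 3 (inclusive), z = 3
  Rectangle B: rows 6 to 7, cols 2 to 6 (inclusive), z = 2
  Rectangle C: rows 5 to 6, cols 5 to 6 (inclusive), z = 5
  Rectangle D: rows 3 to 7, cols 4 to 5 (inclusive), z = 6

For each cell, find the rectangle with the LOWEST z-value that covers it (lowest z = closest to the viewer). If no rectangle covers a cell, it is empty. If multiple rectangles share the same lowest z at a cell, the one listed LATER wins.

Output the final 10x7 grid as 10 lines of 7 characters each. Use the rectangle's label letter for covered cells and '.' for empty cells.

.AAA...
.AAA...
.AAA...
.AAADD.
....DD.
....DCC
..BBBBB
..BBBBB
.......
.......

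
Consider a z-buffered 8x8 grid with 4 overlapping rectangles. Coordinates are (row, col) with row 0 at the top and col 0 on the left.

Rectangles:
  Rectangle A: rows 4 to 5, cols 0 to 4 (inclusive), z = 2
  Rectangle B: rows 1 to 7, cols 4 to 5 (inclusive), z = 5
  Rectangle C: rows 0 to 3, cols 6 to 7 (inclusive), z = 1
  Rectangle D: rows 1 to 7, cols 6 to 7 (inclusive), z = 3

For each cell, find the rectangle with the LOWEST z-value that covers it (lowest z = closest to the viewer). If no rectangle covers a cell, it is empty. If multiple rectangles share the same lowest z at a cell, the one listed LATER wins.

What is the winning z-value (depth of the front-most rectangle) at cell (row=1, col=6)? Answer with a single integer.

Answer: 1

Derivation:
Check cell (1,6):
  A: rows 4-5 cols 0-4 -> outside (row miss)
  B: rows 1-7 cols 4-5 -> outside (col miss)
  C: rows 0-3 cols 6-7 z=1 -> covers; best now C (z=1)
  D: rows 1-7 cols 6-7 z=3 -> covers; best now C (z=1)
Winner: C at z=1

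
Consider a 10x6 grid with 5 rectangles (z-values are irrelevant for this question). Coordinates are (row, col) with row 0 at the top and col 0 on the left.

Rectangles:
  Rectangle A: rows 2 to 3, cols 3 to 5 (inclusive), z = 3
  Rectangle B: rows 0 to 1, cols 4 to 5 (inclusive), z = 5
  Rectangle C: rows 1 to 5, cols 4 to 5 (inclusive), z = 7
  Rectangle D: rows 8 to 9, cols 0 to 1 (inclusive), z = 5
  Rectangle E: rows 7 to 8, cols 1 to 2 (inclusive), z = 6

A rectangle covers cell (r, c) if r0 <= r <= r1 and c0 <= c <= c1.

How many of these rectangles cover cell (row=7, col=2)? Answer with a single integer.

Check cell (7,2):
  A: rows 2-3 cols 3-5 -> outside (row miss)
  B: rows 0-1 cols 4-5 -> outside (row miss)
  C: rows 1-5 cols 4-5 -> outside (row miss)
  D: rows 8-9 cols 0-1 -> outside (row miss)
  E: rows 7-8 cols 1-2 -> covers
Count covering = 1

Answer: 1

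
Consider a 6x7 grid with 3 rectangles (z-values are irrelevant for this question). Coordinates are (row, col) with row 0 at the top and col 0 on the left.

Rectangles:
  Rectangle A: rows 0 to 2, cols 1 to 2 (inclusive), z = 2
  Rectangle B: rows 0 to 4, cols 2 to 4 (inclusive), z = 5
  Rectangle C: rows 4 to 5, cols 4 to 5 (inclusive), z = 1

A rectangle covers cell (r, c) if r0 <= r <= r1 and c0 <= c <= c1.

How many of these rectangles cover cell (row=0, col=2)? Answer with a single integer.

Answer: 2

Derivation:
Check cell (0,2):
  A: rows 0-2 cols 1-2 -> covers
  B: rows 0-4 cols 2-4 -> covers
  C: rows 4-5 cols 4-5 -> outside (row miss)
Count covering = 2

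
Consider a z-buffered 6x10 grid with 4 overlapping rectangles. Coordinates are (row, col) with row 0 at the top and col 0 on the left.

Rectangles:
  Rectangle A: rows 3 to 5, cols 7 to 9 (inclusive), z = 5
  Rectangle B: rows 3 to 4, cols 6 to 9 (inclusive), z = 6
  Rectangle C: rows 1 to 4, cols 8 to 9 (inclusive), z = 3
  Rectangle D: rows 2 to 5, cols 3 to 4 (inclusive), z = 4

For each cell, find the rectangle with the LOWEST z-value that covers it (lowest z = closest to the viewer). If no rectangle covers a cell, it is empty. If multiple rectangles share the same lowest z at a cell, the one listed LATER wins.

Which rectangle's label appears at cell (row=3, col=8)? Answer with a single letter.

Answer: C

Derivation:
Check cell (3,8):
  A: rows 3-5 cols 7-9 z=5 -> covers; best now A (z=5)
  B: rows 3-4 cols 6-9 z=6 -> covers; best now A (z=5)
  C: rows 1-4 cols 8-9 z=3 -> covers; best now C (z=3)
  D: rows 2-5 cols 3-4 -> outside (col miss)
Winner: C at z=3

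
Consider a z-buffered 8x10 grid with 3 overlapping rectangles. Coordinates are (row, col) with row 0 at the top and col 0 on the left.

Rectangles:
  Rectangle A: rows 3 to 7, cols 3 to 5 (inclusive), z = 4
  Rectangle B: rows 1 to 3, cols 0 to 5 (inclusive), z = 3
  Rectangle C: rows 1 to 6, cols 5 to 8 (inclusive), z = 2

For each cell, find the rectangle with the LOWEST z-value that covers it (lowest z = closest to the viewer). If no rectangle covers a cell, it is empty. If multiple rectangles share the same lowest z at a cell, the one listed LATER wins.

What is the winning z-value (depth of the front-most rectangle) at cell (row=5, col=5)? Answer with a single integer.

Check cell (5,5):
  A: rows 3-7 cols 3-5 z=4 -> covers; best now A (z=4)
  B: rows 1-3 cols 0-5 -> outside (row miss)
  C: rows 1-6 cols 5-8 z=2 -> covers; best now C (z=2)
Winner: C at z=2

Answer: 2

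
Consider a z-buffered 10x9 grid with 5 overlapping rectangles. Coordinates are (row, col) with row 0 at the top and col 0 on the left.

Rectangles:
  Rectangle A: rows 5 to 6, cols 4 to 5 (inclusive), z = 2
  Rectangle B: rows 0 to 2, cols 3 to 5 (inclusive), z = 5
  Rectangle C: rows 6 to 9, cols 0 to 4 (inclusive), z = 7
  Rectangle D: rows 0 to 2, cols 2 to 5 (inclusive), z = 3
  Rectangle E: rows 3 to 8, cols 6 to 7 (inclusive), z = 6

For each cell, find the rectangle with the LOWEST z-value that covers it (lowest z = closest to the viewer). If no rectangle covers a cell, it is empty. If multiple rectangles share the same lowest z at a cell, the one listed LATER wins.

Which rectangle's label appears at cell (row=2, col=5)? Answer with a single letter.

Check cell (2,5):
  A: rows 5-6 cols 4-5 -> outside (row miss)
  B: rows 0-2 cols 3-5 z=5 -> covers; best now B (z=5)
  C: rows 6-9 cols 0-4 -> outside (row miss)
  D: rows 0-2 cols 2-5 z=3 -> covers; best now D (z=3)
  E: rows 3-8 cols 6-7 -> outside (row miss)
Winner: D at z=3

Answer: D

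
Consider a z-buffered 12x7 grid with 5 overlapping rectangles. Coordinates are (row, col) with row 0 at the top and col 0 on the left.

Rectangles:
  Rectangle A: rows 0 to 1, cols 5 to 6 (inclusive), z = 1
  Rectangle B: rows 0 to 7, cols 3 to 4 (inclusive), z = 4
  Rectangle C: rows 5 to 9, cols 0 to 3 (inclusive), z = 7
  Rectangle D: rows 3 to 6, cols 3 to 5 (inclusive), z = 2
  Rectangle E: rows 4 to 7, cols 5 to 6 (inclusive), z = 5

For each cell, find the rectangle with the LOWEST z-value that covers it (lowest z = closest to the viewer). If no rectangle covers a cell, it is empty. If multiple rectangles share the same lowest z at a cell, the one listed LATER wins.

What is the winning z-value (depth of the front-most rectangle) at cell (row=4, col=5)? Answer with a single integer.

Answer: 2

Derivation:
Check cell (4,5):
  A: rows 0-1 cols 5-6 -> outside (row miss)
  B: rows 0-7 cols 3-4 -> outside (col miss)
  C: rows 5-9 cols 0-3 -> outside (row miss)
  D: rows 3-6 cols 3-5 z=2 -> covers; best now D (z=2)
  E: rows 4-7 cols 5-6 z=5 -> covers; best now D (z=2)
Winner: D at z=2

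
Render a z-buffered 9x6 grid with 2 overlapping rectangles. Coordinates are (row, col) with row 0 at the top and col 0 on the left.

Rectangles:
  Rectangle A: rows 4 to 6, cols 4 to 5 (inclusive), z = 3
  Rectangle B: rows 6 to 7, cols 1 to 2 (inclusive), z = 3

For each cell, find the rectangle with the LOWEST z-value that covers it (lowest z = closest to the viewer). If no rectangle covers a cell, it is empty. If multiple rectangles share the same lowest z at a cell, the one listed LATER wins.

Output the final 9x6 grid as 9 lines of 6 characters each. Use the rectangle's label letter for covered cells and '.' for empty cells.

......
......
......
......
....AA
....AA
.BB.AA
.BB...
......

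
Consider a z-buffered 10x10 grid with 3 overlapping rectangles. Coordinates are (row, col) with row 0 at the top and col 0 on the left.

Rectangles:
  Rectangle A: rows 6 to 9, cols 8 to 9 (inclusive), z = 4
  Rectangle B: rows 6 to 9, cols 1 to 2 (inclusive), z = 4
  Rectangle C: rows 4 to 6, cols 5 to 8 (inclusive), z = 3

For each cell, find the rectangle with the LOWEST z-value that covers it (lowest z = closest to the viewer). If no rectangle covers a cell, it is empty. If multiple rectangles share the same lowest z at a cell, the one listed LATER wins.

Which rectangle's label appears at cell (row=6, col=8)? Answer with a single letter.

Answer: C

Derivation:
Check cell (6,8):
  A: rows 6-9 cols 8-9 z=4 -> covers; best now A (z=4)
  B: rows 6-9 cols 1-2 -> outside (col miss)
  C: rows 4-6 cols 5-8 z=3 -> covers; best now C (z=3)
Winner: C at z=3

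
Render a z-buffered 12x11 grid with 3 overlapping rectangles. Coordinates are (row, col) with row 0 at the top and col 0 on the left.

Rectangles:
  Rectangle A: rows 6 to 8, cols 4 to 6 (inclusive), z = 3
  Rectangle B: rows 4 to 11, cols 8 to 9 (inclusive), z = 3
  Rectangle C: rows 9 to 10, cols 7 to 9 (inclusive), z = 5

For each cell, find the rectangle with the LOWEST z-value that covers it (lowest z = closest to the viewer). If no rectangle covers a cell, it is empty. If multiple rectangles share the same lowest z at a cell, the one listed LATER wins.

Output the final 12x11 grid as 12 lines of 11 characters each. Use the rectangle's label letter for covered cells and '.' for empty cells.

...........
...........
...........
...........
........BB.
........BB.
....AAA.BB.
....AAA.BB.
....AAA.BB.
.......CBB.
.......CBB.
........BB.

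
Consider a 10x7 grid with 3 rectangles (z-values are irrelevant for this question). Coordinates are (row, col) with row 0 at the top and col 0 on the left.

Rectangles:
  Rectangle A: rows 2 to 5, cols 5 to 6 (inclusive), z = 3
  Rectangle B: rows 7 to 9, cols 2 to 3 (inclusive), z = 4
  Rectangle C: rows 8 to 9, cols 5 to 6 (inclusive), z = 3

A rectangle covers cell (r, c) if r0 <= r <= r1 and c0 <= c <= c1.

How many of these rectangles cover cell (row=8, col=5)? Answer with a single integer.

Answer: 1

Derivation:
Check cell (8,5):
  A: rows 2-5 cols 5-6 -> outside (row miss)
  B: rows 7-9 cols 2-3 -> outside (col miss)
  C: rows 8-9 cols 5-6 -> covers
Count covering = 1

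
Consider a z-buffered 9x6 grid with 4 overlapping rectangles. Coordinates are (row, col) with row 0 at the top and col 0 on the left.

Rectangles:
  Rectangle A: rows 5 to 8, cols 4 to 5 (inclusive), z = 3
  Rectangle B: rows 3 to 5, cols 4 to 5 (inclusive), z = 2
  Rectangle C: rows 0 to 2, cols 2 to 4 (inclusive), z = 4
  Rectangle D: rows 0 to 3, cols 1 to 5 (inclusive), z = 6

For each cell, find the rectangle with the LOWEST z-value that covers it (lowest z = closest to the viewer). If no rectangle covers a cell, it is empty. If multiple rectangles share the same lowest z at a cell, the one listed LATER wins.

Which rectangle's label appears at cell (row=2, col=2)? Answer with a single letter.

Answer: C

Derivation:
Check cell (2,2):
  A: rows 5-8 cols 4-5 -> outside (row miss)
  B: rows 3-5 cols 4-5 -> outside (row miss)
  C: rows 0-2 cols 2-4 z=4 -> covers; best now C (z=4)
  D: rows 0-3 cols 1-5 z=6 -> covers; best now C (z=4)
Winner: C at z=4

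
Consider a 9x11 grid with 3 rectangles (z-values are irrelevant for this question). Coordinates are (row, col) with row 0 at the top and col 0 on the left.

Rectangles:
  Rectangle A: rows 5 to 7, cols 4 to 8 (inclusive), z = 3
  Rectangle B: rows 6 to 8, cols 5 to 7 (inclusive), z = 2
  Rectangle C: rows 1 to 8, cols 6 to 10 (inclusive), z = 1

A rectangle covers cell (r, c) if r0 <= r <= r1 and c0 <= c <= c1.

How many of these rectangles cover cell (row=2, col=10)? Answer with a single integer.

Check cell (2,10):
  A: rows 5-7 cols 4-8 -> outside (row miss)
  B: rows 6-8 cols 5-7 -> outside (row miss)
  C: rows 1-8 cols 6-10 -> covers
Count covering = 1

Answer: 1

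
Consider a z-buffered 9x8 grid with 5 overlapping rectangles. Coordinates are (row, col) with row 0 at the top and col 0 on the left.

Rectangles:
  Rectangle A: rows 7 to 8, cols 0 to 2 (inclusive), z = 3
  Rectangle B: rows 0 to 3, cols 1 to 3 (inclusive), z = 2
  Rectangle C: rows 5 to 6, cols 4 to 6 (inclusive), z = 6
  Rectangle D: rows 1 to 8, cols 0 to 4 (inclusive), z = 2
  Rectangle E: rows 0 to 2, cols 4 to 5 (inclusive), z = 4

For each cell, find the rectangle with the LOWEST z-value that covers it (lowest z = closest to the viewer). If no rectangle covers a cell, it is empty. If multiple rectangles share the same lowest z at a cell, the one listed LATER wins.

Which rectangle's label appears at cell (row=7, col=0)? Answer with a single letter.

Check cell (7,0):
  A: rows 7-8 cols 0-2 z=3 -> covers; best now A (z=3)
  B: rows 0-3 cols 1-3 -> outside (row miss)
  C: rows 5-6 cols 4-6 -> outside (row miss)
  D: rows 1-8 cols 0-4 z=2 -> covers; best now D (z=2)
  E: rows 0-2 cols 4-5 -> outside (row miss)
Winner: D at z=2

Answer: D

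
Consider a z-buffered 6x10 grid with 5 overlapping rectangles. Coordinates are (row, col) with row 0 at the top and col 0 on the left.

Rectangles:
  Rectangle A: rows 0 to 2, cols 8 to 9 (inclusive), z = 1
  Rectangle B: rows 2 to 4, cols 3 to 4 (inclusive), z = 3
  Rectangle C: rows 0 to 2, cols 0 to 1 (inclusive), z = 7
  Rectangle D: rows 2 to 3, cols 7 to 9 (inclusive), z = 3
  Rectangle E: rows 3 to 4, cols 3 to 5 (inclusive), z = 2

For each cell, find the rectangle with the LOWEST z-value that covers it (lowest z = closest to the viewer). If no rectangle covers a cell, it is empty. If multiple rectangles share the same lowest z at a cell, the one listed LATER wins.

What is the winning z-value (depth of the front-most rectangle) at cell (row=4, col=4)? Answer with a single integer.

Answer: 2

Derivation:
Check cell (4,4):
  A: rows 0-2 cols 8-9 -> outside (row miss)
  B: rows 2-4 cols 3-4 z=3 -> covers; best now B (z=3)
  C: rows 0-2 cols 0-1 -> outside (row miss)
  D: rows 2-3 cols 7-9 -> outside (row miss)
  E: rows 3-4 cols 3-5 z=2 -> covers; best now E (z=2)
Winner: E at z=2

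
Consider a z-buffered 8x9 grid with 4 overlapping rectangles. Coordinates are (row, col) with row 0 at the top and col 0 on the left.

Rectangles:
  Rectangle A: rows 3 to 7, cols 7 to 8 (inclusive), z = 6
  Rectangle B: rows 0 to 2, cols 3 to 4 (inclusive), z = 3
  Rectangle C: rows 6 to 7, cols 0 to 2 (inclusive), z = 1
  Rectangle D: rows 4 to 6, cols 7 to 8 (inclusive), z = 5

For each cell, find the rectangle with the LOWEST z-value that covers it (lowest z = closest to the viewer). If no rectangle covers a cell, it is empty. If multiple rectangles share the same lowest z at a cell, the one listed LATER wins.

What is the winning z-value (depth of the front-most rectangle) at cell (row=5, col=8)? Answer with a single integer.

Check cell (5,8):
  A: rows 3-7 cols 7-8 z=6 -> covers; best now A (z=6)
  B: rows 0-2 cols 3-4 -> outside (row miss)
  C: rows 6-7 cols 0-2 -> outside (row miss)
  D: rows 4-6 cols 7-8 z=5 -> covers; best now D (z=5)
Winner: D at z=5

Answer: 5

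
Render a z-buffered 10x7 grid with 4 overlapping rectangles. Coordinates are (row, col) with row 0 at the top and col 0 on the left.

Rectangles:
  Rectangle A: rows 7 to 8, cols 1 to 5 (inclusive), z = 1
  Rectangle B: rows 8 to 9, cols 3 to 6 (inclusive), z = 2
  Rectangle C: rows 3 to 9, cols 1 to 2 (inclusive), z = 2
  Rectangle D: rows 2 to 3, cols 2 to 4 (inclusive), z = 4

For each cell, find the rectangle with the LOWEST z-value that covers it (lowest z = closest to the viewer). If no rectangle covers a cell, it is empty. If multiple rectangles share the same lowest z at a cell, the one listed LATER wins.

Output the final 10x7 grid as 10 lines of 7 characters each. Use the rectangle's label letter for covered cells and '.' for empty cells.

.......
.......
..DDD..
.CCDD..
.CC....
.CC....
.CC....
.AAAAA.
.AAAAAB
.CCBBBB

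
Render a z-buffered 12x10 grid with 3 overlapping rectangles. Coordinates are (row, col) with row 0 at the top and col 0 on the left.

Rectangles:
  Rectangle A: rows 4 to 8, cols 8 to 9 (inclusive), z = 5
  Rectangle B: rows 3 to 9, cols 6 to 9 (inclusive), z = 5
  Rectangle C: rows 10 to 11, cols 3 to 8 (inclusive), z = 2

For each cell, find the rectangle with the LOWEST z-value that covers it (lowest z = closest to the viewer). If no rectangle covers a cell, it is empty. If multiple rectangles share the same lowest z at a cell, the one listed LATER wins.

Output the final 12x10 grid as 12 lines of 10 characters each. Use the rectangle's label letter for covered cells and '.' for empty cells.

..........
..........
..........
......BBBB
......BBBB
......BBBB
......BBBB
......BBBB
......BBBB
......BBBB
...CCCCCC.
...CCCCCC.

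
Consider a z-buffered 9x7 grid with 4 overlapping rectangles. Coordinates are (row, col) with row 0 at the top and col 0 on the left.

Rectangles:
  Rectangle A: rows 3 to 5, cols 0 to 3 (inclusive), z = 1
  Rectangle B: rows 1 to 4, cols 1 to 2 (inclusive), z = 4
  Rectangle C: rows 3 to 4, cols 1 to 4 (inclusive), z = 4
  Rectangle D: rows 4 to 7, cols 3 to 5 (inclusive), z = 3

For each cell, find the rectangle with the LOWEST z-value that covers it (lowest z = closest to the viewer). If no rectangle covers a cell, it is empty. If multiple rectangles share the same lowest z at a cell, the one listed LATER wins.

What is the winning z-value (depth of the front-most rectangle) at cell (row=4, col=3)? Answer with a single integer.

Answer: 1

Derivation:
Check cell (4,3):
  A: rows 3-5 cols 0-3 z=1 -> covers; best now A (z=1)
  B: rows 1-4 cols 1-2 -> outside (col miss)
  C: rows 3-4 cols 1-4 z=4 -> covers; best now A (z=1)
  D: rows 4-7 cols 3-5 z=3 -> covers; best now A (z=1)
Winner: A at z=1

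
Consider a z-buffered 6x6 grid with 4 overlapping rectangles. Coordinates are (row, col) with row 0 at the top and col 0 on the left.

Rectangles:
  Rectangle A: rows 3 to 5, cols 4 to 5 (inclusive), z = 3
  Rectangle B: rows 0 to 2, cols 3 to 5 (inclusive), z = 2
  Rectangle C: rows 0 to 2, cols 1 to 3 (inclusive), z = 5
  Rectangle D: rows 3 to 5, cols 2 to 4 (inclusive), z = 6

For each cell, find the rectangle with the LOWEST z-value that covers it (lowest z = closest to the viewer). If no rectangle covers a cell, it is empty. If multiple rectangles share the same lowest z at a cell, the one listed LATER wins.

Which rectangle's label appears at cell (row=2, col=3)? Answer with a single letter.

Answer: B

Derivation:
Check cell (2,3):
  A: rows 3-5 cols 4-5 -> outside (row miss)
  B: rows 0-2 cols 3-5 z=2 -> covers; best now B (z=2)
  C: rows 0-2 cols 1-3 z=5 -> covers; best now B (z=2)
  D: rows 3-5 cols 2-4 -> outside (row miss)
Winner: B at z=2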